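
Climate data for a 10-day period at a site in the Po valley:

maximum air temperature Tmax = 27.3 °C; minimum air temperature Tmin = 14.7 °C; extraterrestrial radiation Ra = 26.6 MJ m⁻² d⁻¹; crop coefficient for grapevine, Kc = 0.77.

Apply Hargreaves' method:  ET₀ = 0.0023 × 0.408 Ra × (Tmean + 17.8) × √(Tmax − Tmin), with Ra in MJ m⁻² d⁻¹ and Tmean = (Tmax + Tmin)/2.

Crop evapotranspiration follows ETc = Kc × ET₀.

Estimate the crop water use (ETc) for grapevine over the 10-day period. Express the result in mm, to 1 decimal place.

Tmean = (27.3 + 14.7)/2 = 21.00 °C
0.408 Ra = 0.408 × 26.6 = 10.8528 mm/d equivalent
ET₀ = 0.0023 × 10.8528 × (21.00 + 17.8) × √12.6 = 0.0023 × 10.8528 × 38.80 × 3.5496 = 3.4378 mm/d
ETc = Kc × ET₀ = 0.77 × 3.4378 = 2.6471 mm/d
Over 10 days: 2.6471 × 10 = 26.471 mm

26.5 mm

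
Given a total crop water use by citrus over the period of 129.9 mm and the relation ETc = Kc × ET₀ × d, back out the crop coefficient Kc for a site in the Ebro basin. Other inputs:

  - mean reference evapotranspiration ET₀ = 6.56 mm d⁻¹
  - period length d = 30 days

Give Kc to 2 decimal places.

0.66

ETc = Kc × ET₀ × d  ⇒  Kc = ETc / (ET₀ × d)
Kc = 129.9 / (6.56 × 30) = 129.9 / 196.80 = 0.6601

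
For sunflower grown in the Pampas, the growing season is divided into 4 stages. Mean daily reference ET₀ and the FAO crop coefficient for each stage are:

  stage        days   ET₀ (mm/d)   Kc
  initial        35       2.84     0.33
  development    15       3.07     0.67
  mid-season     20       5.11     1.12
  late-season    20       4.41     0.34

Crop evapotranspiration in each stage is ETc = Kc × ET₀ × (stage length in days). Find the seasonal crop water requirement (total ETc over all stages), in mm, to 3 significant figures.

208 mm

initial: 0.33 × 2.84 × 35 = 32.80 mm
development: 0.67 × 3.07 × 15 = 30.85 mm
mid-season: 1.12 × 5.11 × 20 = 114.46 mm
late-season: 0.34 × 4.41 × 20 = 29.99 mm
Seasonal total = 208.10 mm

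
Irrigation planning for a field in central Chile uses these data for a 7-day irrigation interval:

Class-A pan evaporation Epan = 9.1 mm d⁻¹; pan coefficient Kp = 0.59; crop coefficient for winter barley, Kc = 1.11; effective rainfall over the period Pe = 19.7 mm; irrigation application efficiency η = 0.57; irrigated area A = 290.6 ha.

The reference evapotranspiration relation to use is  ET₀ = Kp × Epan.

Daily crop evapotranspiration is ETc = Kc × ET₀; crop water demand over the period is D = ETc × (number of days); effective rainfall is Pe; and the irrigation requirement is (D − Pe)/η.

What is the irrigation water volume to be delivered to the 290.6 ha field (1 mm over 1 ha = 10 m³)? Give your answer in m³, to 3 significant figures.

112000 m³

ET₀ = 0.59 × 9.1 = 5.3690 mm/d
ETc = Kc × ET₀ = 1.11 × 5.3690 = 5.9596 mm/d
Crop demand D = ETc × 7 d = 5.9596 × 7 = 41.717 mm
D − Pe = 41.717 − 19.7 = 22.017 mm
Gross irrigation = 22.017 / 0.57 = 38.626 mm
Volume = 38.626 mm × 290.6 ha × 10 = 112247.2 m³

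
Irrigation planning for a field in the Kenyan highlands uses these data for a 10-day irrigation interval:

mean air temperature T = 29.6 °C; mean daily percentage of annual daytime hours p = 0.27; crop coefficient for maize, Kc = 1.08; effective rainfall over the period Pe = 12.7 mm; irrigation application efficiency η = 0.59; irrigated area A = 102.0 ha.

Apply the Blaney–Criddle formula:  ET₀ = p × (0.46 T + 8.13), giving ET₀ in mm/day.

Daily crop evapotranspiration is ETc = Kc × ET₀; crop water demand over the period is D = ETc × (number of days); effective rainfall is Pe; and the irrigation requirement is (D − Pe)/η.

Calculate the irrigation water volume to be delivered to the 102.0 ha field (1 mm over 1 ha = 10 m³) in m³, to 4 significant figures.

ET₀ = 0.27 × (0.46 × 29.6 + 8.13) = 0.27 × 21.746 = 5.8714 mm/d
ETc = Kc × ET₀ = 1.08 × 5.8714 = 6.3411 mm/d
Crop demand D = ETc × 10 d = 6.3411 × 10 = 63.411 mm
D − Pe = 63.411 − 12.7 = 50.711 mm
Gross irrigation = 50.711 / 0.59 = 85.951 mm
Volume = 85.951 mm × 102.0 ha × 10 = 87670.0 m³

87670 m³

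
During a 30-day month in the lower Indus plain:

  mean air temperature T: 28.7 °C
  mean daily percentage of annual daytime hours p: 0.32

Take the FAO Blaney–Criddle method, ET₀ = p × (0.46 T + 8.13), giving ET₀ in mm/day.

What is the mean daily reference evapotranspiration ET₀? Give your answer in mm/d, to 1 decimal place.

6.8 mm/d

ET₀ = 0.32 × (0.46 × 28.7 + 8.13) = 0.32 × 21.332 = 6.8262 mm/d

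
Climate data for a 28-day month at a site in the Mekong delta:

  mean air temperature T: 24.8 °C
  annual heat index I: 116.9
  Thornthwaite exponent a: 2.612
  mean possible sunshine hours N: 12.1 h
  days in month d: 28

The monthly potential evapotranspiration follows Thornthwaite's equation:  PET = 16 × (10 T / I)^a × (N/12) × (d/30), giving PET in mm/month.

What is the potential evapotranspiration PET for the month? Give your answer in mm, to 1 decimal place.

107.4 mm

10T/I = 10 × 24.8 / 116.9 = 2.1215
(10T/I)^a = 2.1215^2.612 = 7.1317
Uncorrected PET = 16 × 7.1317 = 114.107 mm
Correction = (N/12)(d/30) = (12.1/12)(28/30) = 0.9411
PET = 114.107 × 0.9411 = 107.386 mm/month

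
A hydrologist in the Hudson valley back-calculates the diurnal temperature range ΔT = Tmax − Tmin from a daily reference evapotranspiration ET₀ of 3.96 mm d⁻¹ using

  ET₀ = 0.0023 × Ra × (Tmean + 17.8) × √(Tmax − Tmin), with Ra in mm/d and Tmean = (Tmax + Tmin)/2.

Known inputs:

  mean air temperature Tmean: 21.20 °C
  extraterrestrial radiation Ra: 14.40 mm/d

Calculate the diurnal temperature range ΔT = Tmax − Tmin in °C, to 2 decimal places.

√ΔT = ET₀ / [0.0023 × Ra × (Tmean+17.8)] = 3.96 / (0.0023 × 14.40 × 39.00) = 3.0658
ΔT = 3.0658² = 9.399 °C

9.40 °C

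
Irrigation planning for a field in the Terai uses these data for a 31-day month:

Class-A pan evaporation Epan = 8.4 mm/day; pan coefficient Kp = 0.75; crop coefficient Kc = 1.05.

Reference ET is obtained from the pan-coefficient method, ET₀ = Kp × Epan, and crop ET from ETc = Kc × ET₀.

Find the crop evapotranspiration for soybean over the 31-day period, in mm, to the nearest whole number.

ET₀ = 0.75 × 8.4 = 6.3000 mm/d
ETc = Kc × ET₀ = 1.05 × 6.3000 = 6.6150 mm/d
Over 31 days: 6.6150 × 31 = 205.065 mm

205 mm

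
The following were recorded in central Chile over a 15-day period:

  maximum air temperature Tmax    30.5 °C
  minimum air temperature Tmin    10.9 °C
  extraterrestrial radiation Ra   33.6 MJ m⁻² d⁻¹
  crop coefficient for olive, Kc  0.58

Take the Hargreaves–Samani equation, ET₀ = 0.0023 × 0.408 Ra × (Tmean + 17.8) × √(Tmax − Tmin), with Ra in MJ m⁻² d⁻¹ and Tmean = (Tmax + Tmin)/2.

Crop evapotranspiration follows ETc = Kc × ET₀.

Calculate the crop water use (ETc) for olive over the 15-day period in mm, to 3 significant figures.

Tmean = (30.5 + 10.9)/2 = 20.70 °C
0.408 Ra = 0.408 × 33.6 = 13.7088 mm/d equivalent
ET₀ = 0.0023 × 13.7088 × (20.70 + 17.8) × √19.6 = 0.0023 × 13.7088 × 38.50 × 4.4272 = 5.3742 mm/d
ETc = Kc × ET₀ = 0.58 × 5.3742 = 3.1170 mm/d
Over 15 days: 3.1170 × 15 = 46.755 mm

46.8 mm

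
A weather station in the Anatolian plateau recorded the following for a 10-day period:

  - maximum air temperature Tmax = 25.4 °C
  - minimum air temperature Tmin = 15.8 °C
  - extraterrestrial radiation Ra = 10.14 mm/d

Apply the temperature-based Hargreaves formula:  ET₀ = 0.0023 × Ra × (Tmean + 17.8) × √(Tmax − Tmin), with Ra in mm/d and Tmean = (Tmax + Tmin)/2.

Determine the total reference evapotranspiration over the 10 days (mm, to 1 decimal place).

27.7 mm

Tmean = (25.4 + 15.8)/2 = 20.60 °C
ET₀ = 0.0023 × 10.14 × (20.60 + 17.8) × √9.6 = 0.0023 × 10.14 × 38.40 × 3.0984 = 2.7748 mm/d
Over 10 days: 2.7748 × 10 = 27.748 mm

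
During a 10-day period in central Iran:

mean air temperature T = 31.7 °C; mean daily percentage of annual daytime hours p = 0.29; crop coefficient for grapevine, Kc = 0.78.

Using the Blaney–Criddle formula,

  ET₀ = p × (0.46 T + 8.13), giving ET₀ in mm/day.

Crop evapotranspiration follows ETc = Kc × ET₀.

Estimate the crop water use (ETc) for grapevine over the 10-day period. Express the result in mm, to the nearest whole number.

51 mm

ET₀ = 0.29 × (0.46 × 31.7 + 8.13) = 0.29 × 22.712 = 6.5865 mm/d
ETc = Kc × ET₀ = 0.78 × 6.5865 = 5.1375 mm/d
Over 10 days: 5.1375 × 10 = 51.375 mm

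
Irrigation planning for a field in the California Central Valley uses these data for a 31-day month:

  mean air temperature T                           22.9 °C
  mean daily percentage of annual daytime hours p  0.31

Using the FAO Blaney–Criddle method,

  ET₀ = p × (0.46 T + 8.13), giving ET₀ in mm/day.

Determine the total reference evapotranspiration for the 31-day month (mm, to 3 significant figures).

179 mm

ET₀ = 0.31 × (0.46 × 22.9 + 8.13) = 0.31 × 18.664 = 5.7858 mm/d
Monthly total = 5.7858 × 31 = 179.360 mm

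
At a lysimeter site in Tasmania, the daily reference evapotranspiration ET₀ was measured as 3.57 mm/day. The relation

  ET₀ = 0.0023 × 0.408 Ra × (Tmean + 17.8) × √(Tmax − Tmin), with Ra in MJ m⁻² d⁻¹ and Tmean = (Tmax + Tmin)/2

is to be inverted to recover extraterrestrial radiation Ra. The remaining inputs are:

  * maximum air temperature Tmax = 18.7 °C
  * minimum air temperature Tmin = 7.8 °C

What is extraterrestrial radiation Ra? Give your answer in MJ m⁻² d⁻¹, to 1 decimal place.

Tmean = (18.7+7.8)/2 = 13.25 °C; ΔT = 10.9
Ra = ET₀ / [0.0023 × 0.408 × (Tmean+17.8) × √ΔT]
   = 3.57 / (0.0023 × 0.408 × 31.05 × 3.3015) = 37.111 MJ m⁻² d⁻¹

37.1 MJ m⁻² d⁻¹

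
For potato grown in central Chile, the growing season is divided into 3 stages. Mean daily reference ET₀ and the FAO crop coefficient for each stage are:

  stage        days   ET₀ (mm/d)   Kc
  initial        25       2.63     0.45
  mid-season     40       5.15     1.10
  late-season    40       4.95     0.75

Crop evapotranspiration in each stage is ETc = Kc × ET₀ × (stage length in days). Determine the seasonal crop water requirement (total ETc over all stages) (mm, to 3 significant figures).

initial: 0.45 × 2.63 × 25 = 29.59 mm
mid-season: 1.10 × 5.15 × 40 = 226.60 mm
late-season: 0.75 × 4.95 × 40 = 148.50 mm
Seasonal total = 404.69 mm

405 mm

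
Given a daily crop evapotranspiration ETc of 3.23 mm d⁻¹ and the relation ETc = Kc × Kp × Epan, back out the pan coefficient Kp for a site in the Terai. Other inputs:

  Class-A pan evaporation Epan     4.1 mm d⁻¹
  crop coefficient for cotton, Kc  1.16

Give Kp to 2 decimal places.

ETc = Kc × Kp × Epan  ⇒  Kp = ETc / (Kc × Epan)
Kp = 3.23 / (1.16 × 4.1) = 3.23 / 4.756 = 0.6791

0.68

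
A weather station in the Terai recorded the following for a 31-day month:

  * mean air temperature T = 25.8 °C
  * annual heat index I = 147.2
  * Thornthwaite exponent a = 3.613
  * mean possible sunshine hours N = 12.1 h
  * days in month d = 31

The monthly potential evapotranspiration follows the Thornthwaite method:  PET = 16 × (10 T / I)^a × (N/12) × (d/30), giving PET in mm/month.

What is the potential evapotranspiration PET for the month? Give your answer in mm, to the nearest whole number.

127 mm

10T/I = 10 × 25.8 / 147.2 = 1.7527
(10T/I)^a = 1.7527^3.613 = 7.5948
Uncorrected PET = 16 × 7.5948 = 121.517 mm
Correction = (N/12)(d/30) = (12.1/12)(31/30) = 1.0419
PET = 121.517 × 1.0419 = 126.609 mm/month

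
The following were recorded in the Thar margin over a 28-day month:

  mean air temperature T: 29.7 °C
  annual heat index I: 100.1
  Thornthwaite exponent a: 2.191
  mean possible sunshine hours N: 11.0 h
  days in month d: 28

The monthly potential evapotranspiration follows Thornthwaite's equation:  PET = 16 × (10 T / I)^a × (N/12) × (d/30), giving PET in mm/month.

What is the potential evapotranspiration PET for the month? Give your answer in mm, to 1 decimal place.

10T/I = 10 × 29.7 / 100.1 = 2.9670
(10T/I)^a = 2.9670^2.191 = 10.8355
Uncorrected PET = 16 × 10.8355 = 173.368 mm
Correction = (N/12)(d/30) = (11.0/12)(28/30) = 0.8556
PET = 173.368 × 0.8556 = 148.334 mm/month

148.3 mm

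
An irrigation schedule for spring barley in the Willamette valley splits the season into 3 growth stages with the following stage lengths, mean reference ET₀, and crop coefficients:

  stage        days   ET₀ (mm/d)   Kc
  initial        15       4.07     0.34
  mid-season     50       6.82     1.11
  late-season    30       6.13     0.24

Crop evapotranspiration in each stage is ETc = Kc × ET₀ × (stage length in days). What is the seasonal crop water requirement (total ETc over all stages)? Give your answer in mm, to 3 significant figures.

initial: 0.34 × 4.07 × 15 = 20.76 mm
mid-season: 1.11 × 6.82 × 50 = 378.51 mm
late-season: 0.24 × 6.13 × 30 = 44.14 mm
Seasonal total = 443.41 mm

443 mm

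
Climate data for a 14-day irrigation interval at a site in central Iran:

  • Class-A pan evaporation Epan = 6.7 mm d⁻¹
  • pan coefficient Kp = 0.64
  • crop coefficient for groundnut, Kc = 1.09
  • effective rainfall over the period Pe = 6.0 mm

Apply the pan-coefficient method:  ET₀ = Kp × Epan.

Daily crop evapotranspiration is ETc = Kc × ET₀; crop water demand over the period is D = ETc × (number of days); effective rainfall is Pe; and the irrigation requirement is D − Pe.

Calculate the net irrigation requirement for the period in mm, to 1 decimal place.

ET₀ = 0.64 × 6.7 = 4.2880 mm/d
ETc = Kc × ET₀ = 1.09 × 4.2880 = 4.6739 mm/d
Crop demand D = ETc × 14 d = 4.6739 × 14 = 65.435 mm
D − Pe = 65.435 − 6.0 = 59.435 mm

59.4 mm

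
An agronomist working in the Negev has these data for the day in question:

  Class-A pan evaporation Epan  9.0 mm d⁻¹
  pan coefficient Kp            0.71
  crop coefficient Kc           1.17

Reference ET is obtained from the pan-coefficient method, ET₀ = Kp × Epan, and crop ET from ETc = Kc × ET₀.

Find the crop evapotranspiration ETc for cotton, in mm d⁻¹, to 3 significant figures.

ET₀ = 0.71 × 9.0 = 6.3900 mm/d
ETc = Kc × ET₀ = 1.17 × 6.3900 = 7.4763 mm/d

7.48 mm d⁻¹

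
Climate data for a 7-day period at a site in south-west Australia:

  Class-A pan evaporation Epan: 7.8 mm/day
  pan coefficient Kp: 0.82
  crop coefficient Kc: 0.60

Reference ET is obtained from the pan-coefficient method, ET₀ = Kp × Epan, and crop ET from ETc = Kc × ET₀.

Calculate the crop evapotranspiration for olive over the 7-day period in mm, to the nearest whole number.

ET₀ = 0.82 × 7.8 = 6.3960 mm/d
ETc = Kc × ET₀ = 0.60 × 6.3960 = 3.8376 mm/d
Over 7 days: 3.8376 × 7 = 26.863 mm

27 mm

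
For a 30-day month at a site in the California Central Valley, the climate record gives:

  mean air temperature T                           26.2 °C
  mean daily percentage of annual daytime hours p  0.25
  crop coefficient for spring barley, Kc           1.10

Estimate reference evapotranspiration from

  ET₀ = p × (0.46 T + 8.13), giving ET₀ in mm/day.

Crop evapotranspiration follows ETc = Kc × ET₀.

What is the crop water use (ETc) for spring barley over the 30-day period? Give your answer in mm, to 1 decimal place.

166.5 mm

ET₀ = 0.25 × (0.46 × 26.2 + 8.13) = 0.25 × 20.182 = 5.0455 mm/d
ETc = Kc × ET₀ = 1.10 × 5.0455 = 5.5501 mm/d
Over 30 days: 5.5501 × 30 = 166.503 mm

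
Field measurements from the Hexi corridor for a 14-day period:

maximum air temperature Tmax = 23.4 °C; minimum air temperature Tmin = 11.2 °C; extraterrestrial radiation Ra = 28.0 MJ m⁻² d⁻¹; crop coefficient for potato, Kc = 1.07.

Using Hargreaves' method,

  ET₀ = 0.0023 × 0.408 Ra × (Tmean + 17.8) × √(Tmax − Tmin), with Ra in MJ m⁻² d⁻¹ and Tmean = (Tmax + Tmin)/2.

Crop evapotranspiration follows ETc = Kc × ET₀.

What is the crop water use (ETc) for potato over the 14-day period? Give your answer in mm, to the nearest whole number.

48 mm

Tmean = (23.4 + 11.2)/2 = 17.30 °C
0.408 Ra = 0.408 × 28.0 = 11.4240 mm/d equivalent
ET₀ = 0.0023 × 11.4240 × (17.30 + 17.8) × √12.2 = 0.0023 × 11.4240 × 35.10 × 3.4928 = 3.2213 mm/d
ETc = Kc × ET₀ = 1.07 × 3.2213 = 3.4468 mm/d
Over 14 days: 3.4468 × 14 = 48.255 mm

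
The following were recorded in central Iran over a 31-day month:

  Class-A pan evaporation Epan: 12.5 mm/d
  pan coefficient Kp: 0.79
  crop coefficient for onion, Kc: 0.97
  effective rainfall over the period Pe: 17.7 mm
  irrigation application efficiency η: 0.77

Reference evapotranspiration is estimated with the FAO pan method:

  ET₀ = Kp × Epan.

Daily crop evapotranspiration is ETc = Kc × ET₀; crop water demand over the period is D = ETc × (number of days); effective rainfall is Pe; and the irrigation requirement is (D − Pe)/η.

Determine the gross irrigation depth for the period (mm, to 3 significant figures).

ET₀ = 0.79 × 12.5 = 9.8750 mm/d
ETc = Kc × ET₀ = 0.97 × 9.8750 = 9.5788 mm/d
Crop demand D = ETc × 31 d = 9.5788 × 31 = 296.943 mm
D − Pe = 296.943 − 17.7 = 279.243 mm
Gross irrigation = 279.243 / 0.77 = 362.653 mm

363 mm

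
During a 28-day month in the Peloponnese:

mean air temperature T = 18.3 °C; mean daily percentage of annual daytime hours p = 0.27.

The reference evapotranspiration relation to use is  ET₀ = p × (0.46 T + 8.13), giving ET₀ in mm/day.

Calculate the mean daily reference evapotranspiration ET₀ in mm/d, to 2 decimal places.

4.47 mm/d

ET₀ = 0.27 × (0.46 × 18.3 + 8.13) = 0.27 × 16.548 = 4.4680 mm/d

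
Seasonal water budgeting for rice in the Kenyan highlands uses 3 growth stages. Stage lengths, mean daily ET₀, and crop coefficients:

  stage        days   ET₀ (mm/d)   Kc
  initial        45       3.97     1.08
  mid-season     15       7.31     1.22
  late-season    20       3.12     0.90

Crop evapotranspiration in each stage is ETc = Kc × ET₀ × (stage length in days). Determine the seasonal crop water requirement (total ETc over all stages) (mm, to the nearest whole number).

initial: 1.08 × 3.97 × 45 = 192.94 mm
mid-season: 1.22 × 7.31 × 15 = 133.77 mm
late-season: 0.90 × 3.12 × 20 = 56.16 mm
Seasonal total = 382.87 mm

383 mm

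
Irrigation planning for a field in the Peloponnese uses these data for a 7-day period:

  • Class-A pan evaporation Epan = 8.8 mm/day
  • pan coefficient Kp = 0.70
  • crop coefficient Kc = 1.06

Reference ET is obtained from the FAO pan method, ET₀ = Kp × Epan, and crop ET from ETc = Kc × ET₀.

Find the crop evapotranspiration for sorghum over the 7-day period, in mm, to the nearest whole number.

46 mm

ET₀ = 0.70 × 8.8 = 6.1600 mm/d
ETc = Kc × ET₀ = 1.06 × 6.1600 = 6.5296 mm/d
Over 7 days: 6.5296 × 7 = 45.707 mm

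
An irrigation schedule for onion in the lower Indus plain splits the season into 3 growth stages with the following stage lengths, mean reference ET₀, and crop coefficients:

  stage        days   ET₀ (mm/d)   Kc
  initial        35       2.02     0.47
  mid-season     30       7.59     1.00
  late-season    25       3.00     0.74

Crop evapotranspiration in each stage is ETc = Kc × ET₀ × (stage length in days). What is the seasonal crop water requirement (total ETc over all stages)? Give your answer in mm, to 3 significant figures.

316 mm

initial: 0.47 × 2.02 × 35 = 33.23 mm
mid-season: 1.00 × 7.59 × 30 = 227.70 mm
late-season: 0.74 × 3.00 × 25 = 55.50 mm
Seasonal total = 316.43 mm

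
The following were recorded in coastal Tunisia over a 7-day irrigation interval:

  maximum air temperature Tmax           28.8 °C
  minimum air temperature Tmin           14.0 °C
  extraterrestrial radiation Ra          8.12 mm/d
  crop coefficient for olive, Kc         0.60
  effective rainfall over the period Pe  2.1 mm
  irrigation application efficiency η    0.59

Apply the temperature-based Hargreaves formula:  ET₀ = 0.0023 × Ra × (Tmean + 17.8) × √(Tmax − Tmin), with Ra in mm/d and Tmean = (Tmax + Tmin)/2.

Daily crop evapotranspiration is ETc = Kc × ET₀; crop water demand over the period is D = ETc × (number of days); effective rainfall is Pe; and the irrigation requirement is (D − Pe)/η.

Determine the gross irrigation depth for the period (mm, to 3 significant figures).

16.5 mm

Tmean = (28.8 + 14.0)/2 = 21.40 °C
ET₀ = 0.0023 × 8.12 × (21.40 + 17.8) × √14.8 = 0.0023 × 8.12 × 39.20 × 3.8471 = 2.8165 mm/d
ETc = Kc × ET₀ = 0.60 × 2.8165 = 1.6899 mm/d
Crop demand D = ETc × 7 d = 1.6899 × 7 = 11.829 mm
D − Pe = 11.829 − 2.1 = 9.729 mm
Gross irrigation = 9.729 / 0.59 = 16.490 mm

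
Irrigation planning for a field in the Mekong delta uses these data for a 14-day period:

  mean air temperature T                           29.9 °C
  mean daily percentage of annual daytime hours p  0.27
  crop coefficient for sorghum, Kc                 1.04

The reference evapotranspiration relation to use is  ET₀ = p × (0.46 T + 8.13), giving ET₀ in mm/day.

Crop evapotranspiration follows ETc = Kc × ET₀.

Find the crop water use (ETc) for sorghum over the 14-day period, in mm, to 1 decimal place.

ET₀ = 0.27 × (0.46 × 29.9 + 8.13) = 0.27 × 21.884 = 5.9087 mm/d
ETc = Kc × ET₀ = 1.04 × 5.9087 = 6.1450 mm/d
Over 14 days: 6.1450 × 14 = 86.030 mm

86.0 mm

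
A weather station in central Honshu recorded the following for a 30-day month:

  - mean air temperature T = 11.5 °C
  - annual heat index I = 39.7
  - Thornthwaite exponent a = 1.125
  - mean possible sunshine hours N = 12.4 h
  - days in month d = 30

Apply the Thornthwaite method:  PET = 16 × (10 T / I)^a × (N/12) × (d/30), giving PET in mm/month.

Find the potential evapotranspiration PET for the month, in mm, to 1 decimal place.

54.7 mm

10T/I = 10 × 11.5 / 39.7 = 2.8967
(10T/I)^a = 2.8967^1.125 = 3.3086
Uncorrected PET = 16 × 3.3086 = 52.938 mm
Correction = (N/12)(d/30) = (12.4/12)(30/30) = 1.0333
PET = 52.938 × 1.0333 = 54.701 mm/month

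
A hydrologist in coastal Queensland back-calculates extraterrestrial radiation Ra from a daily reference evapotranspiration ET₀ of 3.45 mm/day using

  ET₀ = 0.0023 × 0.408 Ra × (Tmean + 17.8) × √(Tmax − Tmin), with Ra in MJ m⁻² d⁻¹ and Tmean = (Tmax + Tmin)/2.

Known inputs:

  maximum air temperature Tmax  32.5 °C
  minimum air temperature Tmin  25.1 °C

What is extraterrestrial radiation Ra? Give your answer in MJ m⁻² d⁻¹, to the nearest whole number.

29 MJ m⁻² d⁻¹

Tmean = (32.5+25.1)/2 = 28.80 °C; ΔT = 7.4
Ra = ET₀ / [0.0023 × 0.408 × (Tmean+17.8) × √ΔT]
   = 3.45 / (0.0023 × 0.408 × 46.60 × 2.7203) = 29.002 MJ m⁻² d⁻¹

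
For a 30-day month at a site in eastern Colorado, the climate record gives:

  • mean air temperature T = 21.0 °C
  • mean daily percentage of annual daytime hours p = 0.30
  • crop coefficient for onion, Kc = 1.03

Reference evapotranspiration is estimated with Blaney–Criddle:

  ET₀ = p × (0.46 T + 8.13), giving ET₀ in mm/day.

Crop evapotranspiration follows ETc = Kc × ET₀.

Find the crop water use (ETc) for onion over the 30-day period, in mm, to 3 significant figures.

ET₀ = 0.30 × (0.46 × 21.0 + 8.13) = 0.30 × 17.790 = 5.3370 mm/d
ETc = Kc × ET₀ = 1.03 × 5.3370 = 5.4971 mm/d
Over 30 days: 5.4971 × 30 = 164.913 mm

165 mm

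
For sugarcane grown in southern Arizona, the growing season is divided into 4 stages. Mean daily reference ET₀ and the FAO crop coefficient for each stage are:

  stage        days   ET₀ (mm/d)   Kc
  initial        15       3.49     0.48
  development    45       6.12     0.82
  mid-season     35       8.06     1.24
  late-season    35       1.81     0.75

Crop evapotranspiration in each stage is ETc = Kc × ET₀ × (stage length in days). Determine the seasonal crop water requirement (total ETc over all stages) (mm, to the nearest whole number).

initial: 0.48 × 3.49 × 15 = 25.13 mm
development: 0.82 × 6.12 × 45 = 225.83 mm
mid-season: 1.24 × 8.06 × 35 = 349.80 mm
late-season: 0.75 × 1.81 × 35 = 47.51 mm
Seasonal total = 648.27 mm

648 mm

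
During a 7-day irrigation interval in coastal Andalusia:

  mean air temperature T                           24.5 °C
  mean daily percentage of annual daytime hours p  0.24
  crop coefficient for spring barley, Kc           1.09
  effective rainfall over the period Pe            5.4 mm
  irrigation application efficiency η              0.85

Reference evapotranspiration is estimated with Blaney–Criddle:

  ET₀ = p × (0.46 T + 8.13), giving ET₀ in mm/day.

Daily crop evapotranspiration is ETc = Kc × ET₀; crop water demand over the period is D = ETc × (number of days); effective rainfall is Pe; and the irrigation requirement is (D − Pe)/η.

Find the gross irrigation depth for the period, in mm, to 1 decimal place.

ET₀ = 0.24 × (0.46 × 24.5 + 8.13) = 0.24 × 19.400 = 4.6560 mm/d
ETc = Kc × ET₀ = 1.09 × 4.6560 = 5.0750 mm/d
Crop demand D = ETc × 7 d = 5.0750 × 7 = 35.525 mm
D − Pe = 35.525 − 5.4 = 30.125 mm
Gross irrigation = 30.125 / 0.85 = 35.441 mm

35.4 mm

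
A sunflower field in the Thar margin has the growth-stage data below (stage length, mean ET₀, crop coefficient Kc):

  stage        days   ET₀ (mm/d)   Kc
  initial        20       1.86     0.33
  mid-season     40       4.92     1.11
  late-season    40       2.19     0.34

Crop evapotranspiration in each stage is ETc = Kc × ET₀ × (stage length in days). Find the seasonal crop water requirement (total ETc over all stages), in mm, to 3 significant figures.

261 mm

initial: 0.33 × 1.86 × 20 = 12.28 mm
mid-season: 1.11 × 4.92 × 40 = 218.45 mm
late-season: 0.34 × 2.19 × 40 = 29.78 mm
Seasonal total = 260.51 mm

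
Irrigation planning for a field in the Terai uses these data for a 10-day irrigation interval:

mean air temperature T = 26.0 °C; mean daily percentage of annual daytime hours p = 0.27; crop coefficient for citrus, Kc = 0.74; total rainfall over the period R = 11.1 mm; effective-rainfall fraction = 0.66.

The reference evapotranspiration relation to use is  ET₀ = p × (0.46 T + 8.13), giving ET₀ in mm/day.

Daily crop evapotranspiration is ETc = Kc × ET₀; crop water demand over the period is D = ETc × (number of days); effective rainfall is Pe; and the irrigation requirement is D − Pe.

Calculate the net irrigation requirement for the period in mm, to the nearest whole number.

33 mm

ET₀ = 0.27 × (0.46 × 26.0 + 8.13) = 0.27 × 20.090 = 5.4243 mm/d
ETc = Kc × ET₀ = 0.74 × 5.4243 = 4.0140 mm/d
Crop demand D = ETc × 10 d = 4.0140 × 10 = 40.140 mm
Pe = 0.66 × 11.1 = 7.326 mm
D − Pe = 40.140 − 7.326 = 32.814 mm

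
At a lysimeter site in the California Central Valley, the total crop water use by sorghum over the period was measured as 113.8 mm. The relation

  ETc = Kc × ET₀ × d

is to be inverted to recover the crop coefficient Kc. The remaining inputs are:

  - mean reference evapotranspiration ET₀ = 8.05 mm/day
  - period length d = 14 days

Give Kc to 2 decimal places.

1.01

ETc = Kc × ET₀ × d  ⇒  Kc = ETc / (ET₀ × d)
Kc = 113.8 / (8.05 × 14) = 113.8 / 112.70 = 1.0098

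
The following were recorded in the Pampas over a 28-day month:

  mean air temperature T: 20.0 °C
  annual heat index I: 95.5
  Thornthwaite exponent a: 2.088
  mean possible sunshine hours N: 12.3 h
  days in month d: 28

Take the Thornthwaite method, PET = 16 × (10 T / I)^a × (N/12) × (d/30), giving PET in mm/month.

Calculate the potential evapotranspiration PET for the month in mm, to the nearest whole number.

10T/I = 10 × 20.0 / 95.5 = 2.0942
(10T/I)^a = 2.0942^2.088 = 4.6804
Uncorrected PET = 16 × 4.6804 = 74.886 mm
Correction = (N/12)(d/30) = (12.3/12)(28/30) = 0.9567
PET = 74.886 × 0.9567 = 71.643 mm/month

72 mm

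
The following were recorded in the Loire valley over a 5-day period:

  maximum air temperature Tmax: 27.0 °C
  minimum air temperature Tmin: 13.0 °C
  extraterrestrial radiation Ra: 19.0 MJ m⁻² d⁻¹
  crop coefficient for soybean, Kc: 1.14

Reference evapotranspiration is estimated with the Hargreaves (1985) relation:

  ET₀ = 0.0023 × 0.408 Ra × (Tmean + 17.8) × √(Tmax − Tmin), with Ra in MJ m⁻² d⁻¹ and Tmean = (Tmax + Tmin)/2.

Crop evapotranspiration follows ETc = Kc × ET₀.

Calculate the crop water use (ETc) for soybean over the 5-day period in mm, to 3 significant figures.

14.4 mm

Tmean = (27.0 + 13.0)/2 = 20.00 °C
0.408 Ra = 0.408 × 19.0 = 7.7520 mm/d equivalent
ET₀ = 0.0023 × 7.7520 × (20.00 + 17.8) × √14.0 = 0.0023 × 7.7520 × 37.80 × 3.7417 = 2.5218 mm/d
ETc = Kc × ET₀ = 1.14 × 2.5218 = 2.8749 mm/d
Over 5 days: 2.8749 × 5 = 14.375 mm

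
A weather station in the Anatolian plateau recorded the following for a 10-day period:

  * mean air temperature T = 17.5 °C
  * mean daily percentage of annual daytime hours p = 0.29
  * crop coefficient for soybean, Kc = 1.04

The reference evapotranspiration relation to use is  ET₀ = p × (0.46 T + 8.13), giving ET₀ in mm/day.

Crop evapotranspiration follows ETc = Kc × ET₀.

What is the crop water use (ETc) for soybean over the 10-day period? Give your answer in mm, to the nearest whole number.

ET₀ = 0.29 × (0.46 × 17.5 + 8.13) = 0.29 × 16.180 = 4.6922 mm/d
ETc = Kc × ET₀ = 1.04 × 4.6922 = 4.8799 mm/d
Over 10 days: 4.8799 × 10 = 48.799 mm

49 mm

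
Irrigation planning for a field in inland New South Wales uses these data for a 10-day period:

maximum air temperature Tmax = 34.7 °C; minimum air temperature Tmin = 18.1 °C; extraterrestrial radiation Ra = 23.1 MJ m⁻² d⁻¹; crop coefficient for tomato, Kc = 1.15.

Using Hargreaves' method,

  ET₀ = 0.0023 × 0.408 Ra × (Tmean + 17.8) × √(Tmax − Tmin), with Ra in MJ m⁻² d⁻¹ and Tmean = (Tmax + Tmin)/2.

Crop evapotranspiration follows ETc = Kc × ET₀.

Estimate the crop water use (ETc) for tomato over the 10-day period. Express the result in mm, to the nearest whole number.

45 mm

Tmean = (34.7 + 18.1)/2 = 26.40 °C
0.408 Ra = 0.408 × 23.1 = 9.4248 mm/d equivalent
ET₀ = 0.0023 × 9.4248 × (26.40 + 17.8) × √16.6 = 0.0023 × 9.4248 × 44.20 × 4.0743 = 3.9037 mm/d
ETc = Kc × ET₀ = 1.15 × 3.9037 = 4.4893 mm/d
Over 10 days: 4.4893 × 10 = 44.893 mm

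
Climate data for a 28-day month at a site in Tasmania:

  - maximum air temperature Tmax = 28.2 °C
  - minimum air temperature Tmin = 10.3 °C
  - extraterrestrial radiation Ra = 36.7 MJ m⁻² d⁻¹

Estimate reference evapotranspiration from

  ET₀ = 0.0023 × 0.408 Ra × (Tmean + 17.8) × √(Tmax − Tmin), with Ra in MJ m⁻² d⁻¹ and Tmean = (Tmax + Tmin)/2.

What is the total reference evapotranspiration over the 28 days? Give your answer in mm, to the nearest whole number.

Tmean = (28.2 + 10.3)/2 = 19.25 °C
0.408 Ra = 0.408 × 36.7 = 14.9736 mm/d equivalent
ET₀ = 0.0023 × 14.9736 × (19.25 + 17.8) × √17.9 = 0.0023 × 14.9736 × 37.05 × 4.2308 = 5.3984 mm/d
Over 28 days: 5.3984 × 28 = 151.155 mm

151 mm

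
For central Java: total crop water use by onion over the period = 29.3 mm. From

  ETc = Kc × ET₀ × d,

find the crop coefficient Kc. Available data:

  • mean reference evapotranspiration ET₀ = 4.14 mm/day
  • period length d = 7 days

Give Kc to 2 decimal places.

1.01

ETc = Kc × ET₀ × d  ⇒  Kc = ETc / (ET₀ × d)
Kc = 29.3 / (4.14 × 7) = 29.3 / 28.98 = 1.0110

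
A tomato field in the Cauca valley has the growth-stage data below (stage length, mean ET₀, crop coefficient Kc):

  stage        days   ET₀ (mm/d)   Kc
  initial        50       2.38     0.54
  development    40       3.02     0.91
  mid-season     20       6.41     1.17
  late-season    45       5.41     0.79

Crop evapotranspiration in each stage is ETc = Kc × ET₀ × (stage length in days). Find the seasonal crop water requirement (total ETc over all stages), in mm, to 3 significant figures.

initial: 0.54 × 2.38 × 50 = 64.26 mm
development: 0.91 × 3.02 × 40 = 109.93 mm
mid-season: 1.17 × 6.41 × 20 = 149.99 mm
late-season: 0.79 × 5.41 × 45 = 192.33 mm
Seasonal total = 516.51 mm

517 mm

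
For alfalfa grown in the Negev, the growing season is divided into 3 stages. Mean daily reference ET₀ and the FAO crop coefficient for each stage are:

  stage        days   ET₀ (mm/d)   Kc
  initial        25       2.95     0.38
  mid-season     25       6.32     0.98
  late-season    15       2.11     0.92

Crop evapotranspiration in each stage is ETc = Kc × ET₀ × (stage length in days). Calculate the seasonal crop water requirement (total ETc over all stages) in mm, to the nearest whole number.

initial: 0.38 × 2.95 × 25 = 28.03 mm
mid-season: 0.98 × 6.32 × 25 = 154.84 mm
late-season: 0.92 × 2.11 × 15 = 29.12 mm
Seasonal total = 211.99 mm

212 mm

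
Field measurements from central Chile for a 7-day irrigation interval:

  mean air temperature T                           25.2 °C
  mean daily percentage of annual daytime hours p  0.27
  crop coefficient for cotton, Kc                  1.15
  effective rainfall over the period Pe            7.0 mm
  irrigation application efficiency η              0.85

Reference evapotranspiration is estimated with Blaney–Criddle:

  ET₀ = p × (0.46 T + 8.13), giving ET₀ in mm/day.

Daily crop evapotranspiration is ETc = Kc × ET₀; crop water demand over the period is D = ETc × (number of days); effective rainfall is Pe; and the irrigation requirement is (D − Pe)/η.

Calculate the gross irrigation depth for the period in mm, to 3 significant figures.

ET₀ = 0.27 × (0.46 × 25.2 + 8.13) = 0.27 × 19.722 = 5.3249 mm/d
ETc = Kc × ET₀ = 1.15 × 5.3249 = 6.1236 mm/d
Crop demand D = ETc × 7 d = 6.1236 × 7 = 42.865 mm
D − Pe = 42.865 − 7.0 = 35.865 mm
Gross irrigation = 35.865 / 0.85 = 42.194 mm

42.2 mm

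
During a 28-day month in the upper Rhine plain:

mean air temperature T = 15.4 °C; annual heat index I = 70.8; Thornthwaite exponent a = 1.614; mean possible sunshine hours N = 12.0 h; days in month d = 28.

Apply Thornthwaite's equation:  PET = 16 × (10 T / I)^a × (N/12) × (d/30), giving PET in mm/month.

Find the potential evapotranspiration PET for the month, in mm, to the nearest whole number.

52 mm

10T/I = 10 × 15.4 / 70.8 = 2.1751
(10T/I)^a = 2.1751^1.614 = 3.5050
Uncorrected PET = 16 × 3.5050 = 56.080 mm
Correction = (N/12)(d/30) = (12.0/12)(28/30) = 0.9333
PET = 56.080 × 0.9333 = 52.339 mm/month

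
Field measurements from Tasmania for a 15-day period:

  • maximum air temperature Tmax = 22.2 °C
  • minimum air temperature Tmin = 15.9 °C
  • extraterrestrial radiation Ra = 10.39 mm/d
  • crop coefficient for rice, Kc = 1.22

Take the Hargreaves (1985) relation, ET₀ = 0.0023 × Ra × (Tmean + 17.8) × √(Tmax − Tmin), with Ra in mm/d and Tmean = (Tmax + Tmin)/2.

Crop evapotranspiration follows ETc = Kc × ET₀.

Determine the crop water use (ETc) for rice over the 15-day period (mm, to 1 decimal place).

40.4 mm

Tmean = (22.2 + 15.9)/2 = 19.05 °C
ET₀ = 0.0023 × 10.39 × (19.05 + 17.8) × √6.3 = 0.0023 × 10.39 × 36.85 × 2.5100 = 2.2103 mm/d
ETc = Kc × ET₀ = 1.22 × 2.2103 = 2.6966 mm/d
Over 15 days: 2.6966 × 15 = 40.449 mm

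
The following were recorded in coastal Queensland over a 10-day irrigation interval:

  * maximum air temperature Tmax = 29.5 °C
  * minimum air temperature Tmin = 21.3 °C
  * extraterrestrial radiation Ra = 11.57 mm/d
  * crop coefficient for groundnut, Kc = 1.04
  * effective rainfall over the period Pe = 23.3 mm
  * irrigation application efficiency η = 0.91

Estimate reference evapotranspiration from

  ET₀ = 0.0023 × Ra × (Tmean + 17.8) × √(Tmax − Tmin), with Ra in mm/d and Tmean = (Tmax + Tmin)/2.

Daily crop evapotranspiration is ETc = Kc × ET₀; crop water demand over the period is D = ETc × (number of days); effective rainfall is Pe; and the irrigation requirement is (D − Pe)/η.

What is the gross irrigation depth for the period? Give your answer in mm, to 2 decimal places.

Tmean = (29.5 + 21.3)/2 = 25.40 °C
ET₀ = 0.0023 × 11.57 × (25.40 + 17.8) × √8.2 = 0.0023 × 11.57 × 43.20 × 2.8636 = 3.2920 mm/d
ETc = Kc × ET₀ = 1.04 × 3.2920 = 3.4237 mm/d
Crop demand D = ETc × 10 d = 3.4237 × 10 = 34.237 mm
D − Pe = 34.237 − 23.3 = 10.937 mm
Gross irrigation = 10.937 / 0.91 = 12.019 mm

12.02 mm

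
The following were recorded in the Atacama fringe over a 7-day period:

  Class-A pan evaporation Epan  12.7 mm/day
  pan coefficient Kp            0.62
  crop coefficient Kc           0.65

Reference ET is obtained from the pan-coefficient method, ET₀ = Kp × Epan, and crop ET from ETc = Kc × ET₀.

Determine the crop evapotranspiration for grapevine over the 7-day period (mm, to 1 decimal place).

35.8 mm

ET₀ = 0.62 × 12.7 = 7.8740 mm/d
ETc = Kc × ET₀ = 0.65 × 7.8740 = 5.1181 mm/d
Over 7 days: 5.1181 × 7 = 35.827 mm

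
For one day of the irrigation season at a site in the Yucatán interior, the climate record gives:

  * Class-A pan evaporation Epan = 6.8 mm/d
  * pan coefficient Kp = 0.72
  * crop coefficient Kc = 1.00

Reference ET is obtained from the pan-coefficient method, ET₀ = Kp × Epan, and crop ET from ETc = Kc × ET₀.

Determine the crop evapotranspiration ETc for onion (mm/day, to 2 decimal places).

4.90 mm/day

ET₀ = 0.72 × 6.8 = 4.8960 mm/d
ETc = Kc × ET₀ = 1.00 × 4.8960 = 4.8960 mm/d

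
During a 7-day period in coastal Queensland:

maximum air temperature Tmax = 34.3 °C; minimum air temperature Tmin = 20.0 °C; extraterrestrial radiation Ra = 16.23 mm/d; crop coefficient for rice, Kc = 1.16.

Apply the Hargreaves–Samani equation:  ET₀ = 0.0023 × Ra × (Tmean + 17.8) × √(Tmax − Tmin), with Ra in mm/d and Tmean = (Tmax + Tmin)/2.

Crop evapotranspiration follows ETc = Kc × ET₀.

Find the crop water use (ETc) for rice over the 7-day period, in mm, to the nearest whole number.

Tmean = (34.3 + 20.0)/2 = 27.15 °C
ET₀ = 0.0023 × 16.23 × (27.15 + 17.8) × √14.3 = 0.0023 × 16.23 × 44.95 × 3.7815 = 6.3451 mm/d
ETc = Kc × ET₀ = 1.16 × 6.3451 = 7.3603 mm/d
Over 7 days: 7.3603 × 7 = 51.522 mm

52 mm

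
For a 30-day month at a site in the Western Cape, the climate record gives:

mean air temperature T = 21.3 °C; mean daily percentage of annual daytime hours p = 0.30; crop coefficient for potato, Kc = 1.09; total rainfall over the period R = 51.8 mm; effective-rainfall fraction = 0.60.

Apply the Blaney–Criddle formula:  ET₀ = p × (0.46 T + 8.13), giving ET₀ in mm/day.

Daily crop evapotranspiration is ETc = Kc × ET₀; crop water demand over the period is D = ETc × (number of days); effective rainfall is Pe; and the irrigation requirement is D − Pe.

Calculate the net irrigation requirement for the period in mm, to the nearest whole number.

145 mm

ET₀ = 0.30 × (0.46 × 21.3 + 8.13) = 0.30 × 17.928 = 5.3784 mm/d
ETc = Kc × ET₀ = 1.09 × 5.3784 = 5.8625 mm/d
Crop demand D = ETc × 30 d = 5.8625 × 30 = 175.875 mm
Pe = 0.60 × 51.8 = 31.080 mm
D − Pe = 175.875 − 31.080 = 144.795 mm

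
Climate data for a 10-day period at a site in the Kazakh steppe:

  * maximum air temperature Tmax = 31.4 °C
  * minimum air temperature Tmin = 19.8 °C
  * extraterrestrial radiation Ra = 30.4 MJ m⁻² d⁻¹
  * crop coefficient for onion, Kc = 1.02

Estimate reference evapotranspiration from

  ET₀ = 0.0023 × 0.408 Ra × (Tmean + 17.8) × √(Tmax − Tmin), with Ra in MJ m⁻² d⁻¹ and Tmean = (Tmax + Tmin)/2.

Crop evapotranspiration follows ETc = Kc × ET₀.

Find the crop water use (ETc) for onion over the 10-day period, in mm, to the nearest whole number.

Tmean = (31.4 + 19.8)/2 = 25.60 °C
0.408 Ra = 0.408 × 30.4 = 12.4032 mm/d equivalent
ET₀ = 0.0023 × 12.4032 × (25.60 + 17.8) × √11.6 = 0.0023 × 12.4032 × 43.40 × 3.4059 = 4.2168 mm/d
ETc = Kc × ET₀ = 1.02 × 4.2168 = 4.3011 mm/d
Over 10 days: 4.3011 × 10 = 43.011 mm

43 mm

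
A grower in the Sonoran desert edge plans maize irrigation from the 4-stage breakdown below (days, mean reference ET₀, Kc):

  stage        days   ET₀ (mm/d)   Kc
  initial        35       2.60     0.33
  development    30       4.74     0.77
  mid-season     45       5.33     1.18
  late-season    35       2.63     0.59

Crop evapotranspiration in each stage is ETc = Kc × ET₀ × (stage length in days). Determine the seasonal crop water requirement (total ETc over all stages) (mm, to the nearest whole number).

initial: 0.33 × 2.60 × 35 = 30.03 mm
development: 0.77 × 4.74 × 30 = 109.49 mm
mid-season: 1.18 × 5.33 × 45 = 283.02 mm
late-season: 0.59 × 2.63 × 35 = 54.31 mm
Seasonal total = 476.85 mm

477 mm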